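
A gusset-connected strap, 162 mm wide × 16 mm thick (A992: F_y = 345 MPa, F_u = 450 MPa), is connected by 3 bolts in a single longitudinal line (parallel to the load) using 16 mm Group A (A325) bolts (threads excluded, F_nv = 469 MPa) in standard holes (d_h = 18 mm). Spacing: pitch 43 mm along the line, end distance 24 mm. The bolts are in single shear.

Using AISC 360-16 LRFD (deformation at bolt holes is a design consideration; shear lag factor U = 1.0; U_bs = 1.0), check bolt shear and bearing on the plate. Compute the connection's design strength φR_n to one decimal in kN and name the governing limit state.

Bolt shear: A_b = π(16)²/4 = 201.06 mm². φR_n = 0.75 × 469 × 201.06 × 3 × 1 = 212.2 kN.
Bearing (16 mm plate, F_u = 450 MPa): end bolts L_c = 24 − 18/2 = 15, R_n = min(1.2×15×16×450, 2.4×16×16×450) = 129.6 kN/bolt; interior L_c = 43 − 18 = 25, R_n = 216 kN/bolt. φR_n = 0.75 × (1×129.6 + 2×216) = 421.2 kN.
Governing: min(212.2, 421.2) = 212.2 kN → bolt shear.

212.2 kN (bolt shear governs)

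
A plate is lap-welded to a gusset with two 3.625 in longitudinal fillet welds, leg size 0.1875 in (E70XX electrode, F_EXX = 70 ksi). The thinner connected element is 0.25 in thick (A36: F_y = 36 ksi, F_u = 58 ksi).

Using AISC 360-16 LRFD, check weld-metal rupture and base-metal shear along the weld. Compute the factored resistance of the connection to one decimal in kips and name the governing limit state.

Weld metal: throat = 0.707×0.1875 = 0.13256 in, L = 2×3.625 = 7.25 in. φR_n = 0.75 × 0.6 × 70 × 0.13256 × 7.25 = 30.3 kips.
Base metal shear (0.25 in plate): yield φR_n = 1.0×0.6×36×0.25×7.25 = 39.2 kips; rupture φR_n = 0.75×0.6×58×0.25×7.25 = 47.3 kips; take 39.2 kips (yield).
Governing: min(30.3, 39.2) = 30.3 kips → weld metal.

30.3 kips (weld metal governs)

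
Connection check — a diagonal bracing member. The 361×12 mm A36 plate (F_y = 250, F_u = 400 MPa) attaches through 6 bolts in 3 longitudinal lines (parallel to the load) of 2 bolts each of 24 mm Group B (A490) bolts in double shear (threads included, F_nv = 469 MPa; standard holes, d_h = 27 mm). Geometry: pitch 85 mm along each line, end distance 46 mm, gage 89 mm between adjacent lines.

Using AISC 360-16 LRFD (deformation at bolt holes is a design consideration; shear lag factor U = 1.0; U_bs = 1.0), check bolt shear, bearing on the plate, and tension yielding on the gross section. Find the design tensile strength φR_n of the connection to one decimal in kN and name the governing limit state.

974.7 kN (gross-section yield governs)

Bolt shear: A_b = π(24)²/4 = 452.39 mm². φR_n = 0.75 × 469 × 452.39 × 6 × 2 = 1909.5 kN.
Bearing (12 mm plate, F_u = 400 MPa): end bolts L_c = 46 − 27/2 = 32.5, R_n = min(1.2×32.5×12×400, 2.4×24×12×400) = 187.2 kN/bolt; interior L_c = 85 − 27 = 58, R_n = 276.48 kN/bolt. φR_n = 0.75 × (3×187.2 + 3×276.48) = 1043.3 kN.
Tension yield (gross): A_g = 361×12 = 4332 mm². φR_n = 0.90 × 250 × 4332 = 974.7 kN.
Governing: min(1909.5, 1043.3, 974.7) = 974.7 kN → gross-section yield.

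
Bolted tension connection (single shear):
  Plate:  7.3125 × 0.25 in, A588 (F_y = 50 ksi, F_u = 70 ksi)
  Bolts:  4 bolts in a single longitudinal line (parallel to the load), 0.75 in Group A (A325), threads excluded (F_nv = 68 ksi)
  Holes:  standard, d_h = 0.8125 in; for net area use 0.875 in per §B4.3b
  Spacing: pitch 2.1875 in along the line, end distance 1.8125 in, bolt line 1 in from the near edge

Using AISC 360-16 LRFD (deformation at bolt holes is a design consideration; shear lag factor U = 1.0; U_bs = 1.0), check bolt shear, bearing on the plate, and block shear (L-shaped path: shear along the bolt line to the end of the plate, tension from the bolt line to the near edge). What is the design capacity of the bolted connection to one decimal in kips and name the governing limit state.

Bolt shear: A_b = π(0.75)²/4 = 0.44179 in². φR_n = 0.75 × 68 × 0.44179 × 4 × 1 = 90.1 kips.
Bearing (0.25 in plate, F_u = 70 ksi): end bolts L_c = 1.8125 − 0.8125/2 = 1.40625, R_n = min(1.2×1.40625×0.25×70, 2.4×0.75×0.25×70) = 29.531 kips/bolt; interior L_c = 2.1875 − 0.8125 = 1.375, R_n = 28.875 kips/bolt. φR_n = 0.75 × (1×29.531 + 3×28.875) = 87.1 kips.
Block shear: shear path 1×[1.8125+3×2.1875] = 1×8.375 in, A_gv = 2.0938, A_nv = 1×(8.375 − 3.5×0.875)×0.25 = 1.3281 in²; tension to near edge: (1 − 0.5×0.875)×0.25 = 0.14063 in². R_n = min(0.6×70×1.3281, 0.6×50×2.0938) + 1.0×70×0.14063 = min(55.78, 62.814) + 9.8441 = 65.624 kips. φR_n = 0.75 × 65.624 = 49.2 kips.
Governing: min(90.1, 87.1, 49.2) = 49.2 kips → block shear.

49.2 kips (block shear governs)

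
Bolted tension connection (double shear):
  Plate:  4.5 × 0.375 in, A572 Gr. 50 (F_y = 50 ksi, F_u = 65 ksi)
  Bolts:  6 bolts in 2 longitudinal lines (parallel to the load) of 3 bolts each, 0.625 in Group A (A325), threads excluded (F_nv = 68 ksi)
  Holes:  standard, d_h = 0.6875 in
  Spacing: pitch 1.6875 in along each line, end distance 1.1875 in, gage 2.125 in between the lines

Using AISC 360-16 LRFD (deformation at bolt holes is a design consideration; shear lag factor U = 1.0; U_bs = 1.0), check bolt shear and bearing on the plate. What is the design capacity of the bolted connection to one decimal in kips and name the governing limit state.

Bolt shear: A_b = π(0.625)²/4 = 0.3068 in². φR_n = 0.75 × 68 × 0.3068 × 6 × 2 = 187.8 kips.
Bearing (0.375 in plate, F_u = 65 ksi): end bolts L_c = 1.1875 − 0.6875/2 = 0.84375, R_n = min(1.2×0.84375×0.375×65, 2.4×0.625×0.375×65) = 24.68 kips/bolt; interior L_c = 1.6875 − 0.6875 = 1, R_n = 29.25 kips/bolt. φR_n = 0.75 × (2×24.68 + 4×29.25) = 124.8 kips.
Governing: min(187.8, 124.8) = 124.8 kips → bearing.

124.8 kips (bearing governs)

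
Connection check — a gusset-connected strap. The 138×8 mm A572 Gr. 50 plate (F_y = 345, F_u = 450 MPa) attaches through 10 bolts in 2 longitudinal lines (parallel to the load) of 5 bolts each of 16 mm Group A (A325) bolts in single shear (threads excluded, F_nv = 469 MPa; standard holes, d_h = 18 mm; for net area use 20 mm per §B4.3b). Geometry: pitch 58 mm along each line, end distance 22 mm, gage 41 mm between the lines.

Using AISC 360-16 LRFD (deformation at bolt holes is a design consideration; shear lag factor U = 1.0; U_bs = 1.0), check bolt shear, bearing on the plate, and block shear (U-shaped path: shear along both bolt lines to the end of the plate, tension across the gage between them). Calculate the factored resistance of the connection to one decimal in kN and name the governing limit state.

588.1 kN (block shear governs)

Bolt shear: A_b = π(16)²/4 = 201.06 mm². φR_n = 0.75 × 469 × 201.06 × 10 × 1 = 707.2 kN.
Bearing (8 mm plate, F_u = 450 MPa): end bolts L_c = 22 − 18/2 = 13, R_n = min(1.2×13×8×450, 2.4×16×8×450) = 56.16 kN/bolt; interior L_c = 58 − 18 = 40, R_n = 138.24 kN/bolt. φR_n = 0.75 × (2×56.16 + 8×138.24) = 913.7 kN.
Block shear: shear path 2×[22+4×58] = 2×254 mm, A_gv = 4064, A_nv = 2×(254 − 4.5×20)×8 = 2624 mm²; tension across gage: (41 − 1×20)×8 = 168 mm². R_n = min(0.6×450×2624, 0.6×345×4064) + 1.0×450×168 = min(708.48, 841.25) + 75.6 = 784.08 kN. φR_n = 0.75 × 784.08 = 588.1 kN.
Governing: min(707.2, 913.7, 588.1) = 588.1 kN → block shear.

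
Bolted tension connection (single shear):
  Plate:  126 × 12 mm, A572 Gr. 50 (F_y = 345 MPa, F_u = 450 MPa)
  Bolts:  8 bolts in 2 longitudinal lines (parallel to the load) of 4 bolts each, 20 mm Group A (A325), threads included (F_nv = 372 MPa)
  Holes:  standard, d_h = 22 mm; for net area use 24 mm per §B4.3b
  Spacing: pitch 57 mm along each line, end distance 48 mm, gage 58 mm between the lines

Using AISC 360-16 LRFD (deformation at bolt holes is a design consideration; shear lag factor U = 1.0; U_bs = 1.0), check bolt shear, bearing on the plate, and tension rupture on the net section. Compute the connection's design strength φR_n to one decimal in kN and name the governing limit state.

Bolt shear: A_b = π(20)²/4 = 314.16 mm². φR_n = 0.75 × 372 × 314.16 × 8 × 1 = 701.2 kN.
Bearing (12 mm plate, F_u = 450 MPa): end bolts L_c = 48 − 22/2 = 37, R_n = min(1.2×37×12×450, 2.4×20×12×450) = 239.76 kN/bolt; interior L_c = 57 − 22 = 35, R_n = 226.8 kN/bolt. φR_n = 0.75 × (2×239.76 + 6×226.8) = 1380.2 kN.
Tension rupture (net): A_n = (126 − 2×24)×12 = 936 mm² (U = 1.0, A_e = A_n). φR_n = 0.75 × 450 × 936 = 315.9 kN.
Governing: min(701.2, 1380.2, 315.9) = 315.9 kN → net-section rupture.

315.9 kN (net-section rupture governs)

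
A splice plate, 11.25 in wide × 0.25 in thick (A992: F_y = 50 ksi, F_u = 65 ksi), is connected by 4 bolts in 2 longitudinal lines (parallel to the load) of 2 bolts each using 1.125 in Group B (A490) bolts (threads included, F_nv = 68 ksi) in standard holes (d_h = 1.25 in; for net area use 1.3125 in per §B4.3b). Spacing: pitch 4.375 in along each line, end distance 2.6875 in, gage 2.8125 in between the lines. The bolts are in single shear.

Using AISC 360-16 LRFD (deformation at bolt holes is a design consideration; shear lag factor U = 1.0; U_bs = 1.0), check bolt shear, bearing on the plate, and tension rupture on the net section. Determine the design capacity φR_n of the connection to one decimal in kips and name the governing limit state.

105.1 kips (net-section rupture governs)

Bolt shear: A_b = π(1.125)²/4 = 0.99402 in². φR_n = 0.75 × 68 × 0.99402 × 4 × 1 = 202.8 kips.
Bearing (0.25 in plate, F_u = 65 ksi): end bolts L_c = 2.6875 − 1.25/2 = 2.0625, R_n = min(1.2×2.0625×0.25×65, 2.4×1.125×0.25×65) = 40.219 kips/bolt; interior L_c = 4.375 − 1.25 = 3.125, R_n = 43.875 kips/bolt. φR_n = 0.75 × (2×40.219 + 2×43.875) = 126.1 kips.
Tension rupture (net): A_n = (11.25 − 2×1.3125)×0.25 = 2.1563 in² (U = 1.0, A_e = A_n). φR_n = 0.75 × 65 × 2.1563 = 105.1 kips.
Governing: min(202.8, 126.1, 105.1) = 105.1 kips → net-section rupture.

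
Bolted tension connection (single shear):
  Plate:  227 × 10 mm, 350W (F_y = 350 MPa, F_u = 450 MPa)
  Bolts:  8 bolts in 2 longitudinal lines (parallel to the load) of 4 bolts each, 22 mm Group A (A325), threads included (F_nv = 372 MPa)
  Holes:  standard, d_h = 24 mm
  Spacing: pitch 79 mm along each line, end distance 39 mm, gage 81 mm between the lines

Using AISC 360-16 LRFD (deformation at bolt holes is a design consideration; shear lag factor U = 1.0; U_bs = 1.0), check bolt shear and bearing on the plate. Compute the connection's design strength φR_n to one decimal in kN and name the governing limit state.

Bolt shear: A_b = π(22)²/4 = 380.13 mm². φR_n = 0.75 × 372 × 380.13 × 8 × 1 = 848.5 kN.
Bearing (10 mm plate, F_u = 450 MPa): end bolts L_c = 39 − 24/2 = 27, R_n = min(1.2×27×10×450, 2.4×22×10×450) = 145.8 kN/bolt; interior L_c = 79 − 24 = 55, R_n = 237.6 kN/bolt. φR_n = 0.75 × (2×145.8 + 6×237.6) = 1287.9 kN.
Governing: min(848.5, 1287.9) = 848.5 kN → bolt shear.

848.5 kN (bolt shear governs)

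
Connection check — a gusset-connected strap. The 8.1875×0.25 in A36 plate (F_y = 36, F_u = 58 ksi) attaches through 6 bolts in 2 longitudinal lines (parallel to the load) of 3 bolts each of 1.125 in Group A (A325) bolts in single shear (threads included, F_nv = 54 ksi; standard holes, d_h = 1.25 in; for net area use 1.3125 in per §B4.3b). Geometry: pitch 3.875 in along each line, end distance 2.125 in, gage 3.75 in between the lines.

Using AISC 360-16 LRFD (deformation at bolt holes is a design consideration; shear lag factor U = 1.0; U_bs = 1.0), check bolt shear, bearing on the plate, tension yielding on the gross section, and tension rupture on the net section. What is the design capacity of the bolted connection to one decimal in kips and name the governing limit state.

60.5 kips (net-section rupture governs)

Bolt shear: A_b = π(1.125)²/4 = 0.99402 in². φR_n = 0.75 × 54 × 0.99402 × 6 × 1 = 241.5 kips.
Bearing (0.25 in plate, F_u = 58 ksi): end bolts L_c = 2.125 − 1.25/2 = 1.5, R_n = min(1.2×1.5×0.25×58, 2.4×1.125×0.25×58) = 26.1 kips/bolt; interior L_c = 3.875 − 1.25 = 2.625, R_n = 39.15 kips/bolt. φR_n = 0.75 × (2×26.1 + 4×39.15) = 156.6 kips.
Tension yield (gross): A_g = 8.1875×0.25 = 2.0469 in². φR_n = 0.90 × 36 × 2.0469 = 66.3 kips.
Tension rupture (net): A_n = (8.1875 − 2×1.3125)×0.25 = 1.3906 in² (U = 1.0, A_e = A_n). φR_n = 0.75 × 58 × 1.3906 = 60.5 kips.
Governing: min(241.5, 156.6, 66.3, 60.5) = 60.5 kips → net-section rupture.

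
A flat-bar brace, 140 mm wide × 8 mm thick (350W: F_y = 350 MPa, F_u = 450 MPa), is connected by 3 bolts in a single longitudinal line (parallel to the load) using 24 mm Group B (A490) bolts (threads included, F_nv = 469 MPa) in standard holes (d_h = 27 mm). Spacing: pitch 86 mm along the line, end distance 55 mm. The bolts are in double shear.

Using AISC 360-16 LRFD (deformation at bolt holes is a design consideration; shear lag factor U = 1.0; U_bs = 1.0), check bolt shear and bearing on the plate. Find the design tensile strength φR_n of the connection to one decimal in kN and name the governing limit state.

445.5 kN (bearing governs)

Bolt shear: A_b = π(24)²/4 = 452.39 mm². φR_n = 0.75 × 469 × 452.39 × 3 × 2 = 954.8 kN.
Bearing (8 mm plate, F_u = 450 MPa): end bolts L_c = 55 − 27/2 = 41.5, R_n = min(1.2×41.5×8×450, 2.4×24×8×450) = 179.28 kN/bolt; interior L_c = 86 − 27 = 59, R_n = 207.36 kN/bolt. φR_n = 0.75 × (1×179.28 + 2×207.36) = 445.5 kN.
Governing: min(954.8, 445.5) = 445.5 kN → bearing.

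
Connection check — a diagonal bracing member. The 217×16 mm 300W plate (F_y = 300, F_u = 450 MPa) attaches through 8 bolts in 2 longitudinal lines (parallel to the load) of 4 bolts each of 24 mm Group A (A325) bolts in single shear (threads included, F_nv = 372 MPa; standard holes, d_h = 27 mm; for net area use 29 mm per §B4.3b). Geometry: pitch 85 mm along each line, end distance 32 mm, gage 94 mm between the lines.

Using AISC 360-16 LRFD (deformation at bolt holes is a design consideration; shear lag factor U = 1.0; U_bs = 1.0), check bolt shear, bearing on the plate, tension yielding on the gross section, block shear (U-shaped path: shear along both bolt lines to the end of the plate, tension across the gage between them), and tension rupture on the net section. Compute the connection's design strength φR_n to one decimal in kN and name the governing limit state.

858.6 kN (net-section rupture governs)

Bolt shear: A_b = π(24)²/4 = 452.39 mm². φR_n = 0.75 × 372 × 452.39 × 8 × 1 = 1009.7 kN.
Bearing (16 mm plate, F_u = 450 MPa): end bolts L_c = 32 − 27/2 = 18.5, R_n = min(1.2×18.5×16×450, 2.4×24×16×450) = 159.84 kN/bolt; interior L_c = 85 − 27 = 58, R_n = 414.72 kN/bolt. φR_n = 0.75 × (2×159.84 + 6×414.72) = 2106.0 kN.
Tension yield (gross): A_g = 217×16 = 3472 mm². φR_n = 0.90 × 300 × 3472 = 937.4 kN.
Block shear: shear path 2×[32+3×85] = 2×287 mm, A_gv = 9184, A_nv = 2×(287 − 3.5×29)×16 = 5936 mm²; tension across gage: (94 − 1×29)×16 = 1040 mm². R_n = min(0.6×450×5936, 0.6×300×9184) + 1.0×450×1040 = min(1602.7, 1653.1) + 468 = 2070.7 kN. φR_n = 0.75 × 2070.7 = 1553.0 kN.
Tension rupture (net): A_n = (217 − 2×29)×16 = 2544 mm² (U = 1.0, A_e = A_n). φR_n = 0.75 × 450 × 2544 = 858.6 kN.
Governing: min(1009.7, 2106.0, 937.4, 1553.0, 858.6) = 858.6 kN → net-section rupture.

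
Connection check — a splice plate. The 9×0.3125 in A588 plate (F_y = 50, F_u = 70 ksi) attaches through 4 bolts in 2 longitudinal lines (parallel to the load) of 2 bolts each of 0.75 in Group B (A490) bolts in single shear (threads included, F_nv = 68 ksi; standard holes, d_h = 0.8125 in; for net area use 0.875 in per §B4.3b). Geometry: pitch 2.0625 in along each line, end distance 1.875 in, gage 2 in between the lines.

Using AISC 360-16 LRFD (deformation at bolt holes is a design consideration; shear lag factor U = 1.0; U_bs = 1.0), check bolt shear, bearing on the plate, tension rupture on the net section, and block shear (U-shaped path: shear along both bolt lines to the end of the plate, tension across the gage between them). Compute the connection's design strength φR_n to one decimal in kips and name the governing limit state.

70.1 kips (block shear governs)

Bolt shear: A_b = π(0.75)²/4 = 0.44179 in². φR_n = 0.75 × 68 × 0.44179 × 4 × 1 = 90.1 kips.
Bearing (0.3125 in plate, F_u = 70 ksi): end bolts L_c = 1.875 − 0.8125/2 = 1.46875, R_n = min(1.2×1.46875×0.3125×70, 2.4×0.75×0.3125×70) = 38.555 kips/bolt; interior L_c = 2.0625 − 0.8125 = 1.25, R_n = 32.813 kips/bolt. φR_n = 0.75 × (2×38.555 + 2×32.813) = 107.1 kips.
Tension rupture (net): A_n = (9 − 2×0.875)×0.3125 = 2.2656 in² (U = 1.0, A_e = A_n). φR_n = 0.75 × 70 × 2.2656 = 118.9 kips.
Block shear: shear path 2×[1.875+1×2.0625] = 2×3.9375 in, A_gv = 2.4609, A_nv = 2×(3.9375 − 1.5×0.875)×0.3125 = 1.6406 in²; tension across gage: (2 − 1×0.875)×0.3125 = 0.35156 in². R_n = min(0.6×70×1.6406, 0.6×50×2.4609) + 1.0×70×0.35156 = min(68.905, 73.827) + 24.609 = 93.514 kips. φR_n = 0.75 × 93.514 = 70.1 kips.
Governing: min(90.1, 107.1, 118.9, 70.1) = 70.1 kips → block shear.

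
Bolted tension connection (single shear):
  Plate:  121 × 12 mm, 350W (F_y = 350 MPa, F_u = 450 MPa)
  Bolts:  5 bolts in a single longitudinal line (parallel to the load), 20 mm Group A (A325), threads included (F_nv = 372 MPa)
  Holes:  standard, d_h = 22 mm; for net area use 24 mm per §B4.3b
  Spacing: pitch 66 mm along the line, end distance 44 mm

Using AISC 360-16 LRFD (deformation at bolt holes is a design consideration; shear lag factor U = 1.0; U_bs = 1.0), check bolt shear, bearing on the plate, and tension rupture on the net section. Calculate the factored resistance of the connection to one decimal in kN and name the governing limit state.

392.9 kN (net-section rupture governs)

Bolt shear: A_b = π(20)²/4 = 314.16 mm². φR_n = 0.75 × 372 × 314.16 × 5 × 1 = 438.3 kN.
Bearing (12 mm plate, F_u = 450 MPa): end bolts L_c = 44 − 22/2 = 33, R_n = min(1.2×33×12×450, 2.4×20×12×450) = 213.84 kN/bolt; interior L_c = 66 − 22 = 44, R_n = 259.2 kN/bolt. φR_n = 0.75 × (1×213.84 + 4×259.2) = 938.0 kN.
Tension rupture (net): A_n = (121 − 1×24)×12 = 1164 mm² (U = 1.0, A_e = A_n). φR_n = 0.75 × 450 × 1164 = 392.9 kN.
Governing: min(438.3, 938.0, 392.9) = 392.9 kN → net-section rupture.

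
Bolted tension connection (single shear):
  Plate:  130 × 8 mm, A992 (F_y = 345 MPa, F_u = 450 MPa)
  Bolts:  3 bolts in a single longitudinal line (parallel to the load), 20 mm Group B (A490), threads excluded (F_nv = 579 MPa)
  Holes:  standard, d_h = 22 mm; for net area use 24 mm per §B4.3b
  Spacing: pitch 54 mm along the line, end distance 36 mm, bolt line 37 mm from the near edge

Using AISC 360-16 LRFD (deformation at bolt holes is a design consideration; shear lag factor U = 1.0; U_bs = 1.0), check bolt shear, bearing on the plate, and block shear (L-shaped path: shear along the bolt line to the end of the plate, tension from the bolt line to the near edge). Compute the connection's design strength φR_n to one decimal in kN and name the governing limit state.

203.6 kN (block shear governs)

Bolt shear: A_b = π(20)²/4 = 314.16 mm². φR_n = 0.75 × 579 × 314.16 × 3 × 1 = 409.3 kN.
Bearing (8 mm plate, F_u = 450 MPa): end bolts L_c = 36 − 22/2 = 25, R_n = min(1.2×25×8×450, 2.4×20×8×450) = 108 kN/bolt; interior L_c = 54 − 22 = 32, R_n = 138.24 kN/bolt. φR_n = 0.75 × (1×108 + 2×138.24) = 288.4 kN.
Block shear: shear path 1×[36+2×54] = 1×144 mm, A_gv = 1152, A_nv = 1×(144 − 2.5×24)×8 = 672 mm²; tension to near edge: (37 − 0.5×24)×8 = 200 mm². R_n = min(0.6×450×672, 0.6×345×1152) + 1.0×450×200 = min(181.44, 238.46) + 90 = 271.44 kN. φR_n = 0.75 × 271.44 = 203.6 kN.
Governing: min(409.3, 288.4, 203.6) = 203.6 kN → block shear.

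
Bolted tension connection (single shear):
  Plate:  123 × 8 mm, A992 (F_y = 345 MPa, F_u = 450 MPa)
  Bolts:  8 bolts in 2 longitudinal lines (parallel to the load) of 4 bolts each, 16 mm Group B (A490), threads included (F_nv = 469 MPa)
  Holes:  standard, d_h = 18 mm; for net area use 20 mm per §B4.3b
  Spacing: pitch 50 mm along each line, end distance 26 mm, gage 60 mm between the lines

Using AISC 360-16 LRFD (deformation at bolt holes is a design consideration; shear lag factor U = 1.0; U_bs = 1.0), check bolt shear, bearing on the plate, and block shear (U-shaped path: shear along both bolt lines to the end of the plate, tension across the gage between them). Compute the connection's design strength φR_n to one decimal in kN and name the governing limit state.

Bolt shear: A_b = π(16)²/4 = 201.06 mm². φR_n = 0.75 × 469 × 201.06 × 8 × 1 = 565.8 kN.
Bearing (8 mm plate, F_u = 450 MPa): end bolts L_c = 26 − 18/2 = 17, R_n = min(1.2×17×8×450, 2.4×16×8×450) = 73.44 kN/bolt; interior L_c = 50 − 18 = 32, R_n = 138.24 kN/bolt. φR_n = 0.75 × (2×73.44 + 6×138.24) = 732.2 kN.
Block shear: shear path 2×[26+3×50] = 2×176 mm, A_gv = 2816, A_nv = 2×(176 − 3.5×20)×8 = 1696 mm²; tension across gage: (60 − 1×20)×8 = 320 mm². R_n = min(0.6×450×1696, 0.6×345×2816) + 1.0×450×320 = min(457.92, 582.91) + 144 = 601.92 kN. φR_n = 0.75 × 601.92 = 451.4 kN.
Governing: min(565.8, 732.2, 451.4) = 451.4 kN → block shear.

451.4 kN (block shear governs)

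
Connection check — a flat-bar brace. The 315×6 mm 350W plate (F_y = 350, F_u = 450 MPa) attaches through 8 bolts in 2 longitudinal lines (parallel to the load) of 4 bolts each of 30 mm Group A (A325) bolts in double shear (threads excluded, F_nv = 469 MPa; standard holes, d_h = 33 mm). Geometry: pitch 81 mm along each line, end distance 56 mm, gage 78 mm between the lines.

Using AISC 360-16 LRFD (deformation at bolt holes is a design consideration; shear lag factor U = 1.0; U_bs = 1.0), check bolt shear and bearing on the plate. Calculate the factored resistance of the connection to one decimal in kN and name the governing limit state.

891.8 kN (bearing governs)

Bolt shear: A_b = π(30)²/4 = 706.86 mm². φR_n = 0.75 × 469 × 706.86 × 8 × 2 = 3978.2 kN.
Bearing (6 mm plate, F_u = 450 MPa): end bolts L_c = 56 − 33/2 = 39.5, R_n = min(1.2×39.5×6×450, 2.4×30×6×450) = 127.98 kN/bolt; interior L_c = 81 − 33 = 48, R_n = 155.52 kN/bolt. φR_n = 0.75 × (2×127.98 + 6×155.52) = 891.8 kN.
Governing: min(3978.2, 891.8) = 891.8 kN → bearing.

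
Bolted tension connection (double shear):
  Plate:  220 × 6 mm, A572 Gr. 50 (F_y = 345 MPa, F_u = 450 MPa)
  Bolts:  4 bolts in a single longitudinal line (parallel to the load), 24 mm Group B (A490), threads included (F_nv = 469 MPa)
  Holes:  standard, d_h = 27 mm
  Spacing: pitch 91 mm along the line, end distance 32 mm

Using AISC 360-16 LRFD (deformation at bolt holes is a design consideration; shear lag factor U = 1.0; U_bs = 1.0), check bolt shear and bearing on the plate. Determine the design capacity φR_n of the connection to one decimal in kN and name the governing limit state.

394.9 kN (bearing governs)

Bolt shear: A_b = π(24)²/4 = 452.39 mm². φR_n = 0.75 × 469 × 452.39 × 4 × 2 = 1273.0 kN.
Bearing (6 mm plate, F_u = 450 MPa): end bolts L_c = 32 − 27/2 = 18.5, R_n = min(1.2×18.5×6×450, 2.4×24×6×450) = 59.94 kN/bolt; interior L_c = 91 − 27 = 64, R_n = 155.52 kN/bolt. φR_n = 0.75 × (1×59.94 + 3×155.52) = 394.9 kN.
Governing: min(1273.0, 394.9) = 394.9 kN → bearing.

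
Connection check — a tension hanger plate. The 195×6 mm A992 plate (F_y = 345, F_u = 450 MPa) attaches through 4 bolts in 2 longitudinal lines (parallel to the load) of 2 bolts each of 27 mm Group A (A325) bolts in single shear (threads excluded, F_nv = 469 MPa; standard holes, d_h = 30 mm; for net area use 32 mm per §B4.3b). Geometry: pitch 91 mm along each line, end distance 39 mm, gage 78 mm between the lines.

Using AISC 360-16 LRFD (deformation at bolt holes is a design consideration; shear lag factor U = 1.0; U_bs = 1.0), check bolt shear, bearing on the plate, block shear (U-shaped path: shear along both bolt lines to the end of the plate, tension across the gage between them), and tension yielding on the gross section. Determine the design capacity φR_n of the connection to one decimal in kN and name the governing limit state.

292.4 kN (block shear governs)

Bolt shear: A_b = π(27)²/4 = 572.56 mm². φR_n = 0.75 × 469 × 572.56 × 4 × 1 = 805.6 kN.
Bearing (6 mm plate, F_u = 450 MPa): end bolts L_c = 39 − 30/2 = 24, R_n = min(1.2×24×6×450, 2.4×27×6×450) = 77.76 kN/bolt; interior L_c = 91 − 30 = 61, R_n = 174.96 kN/bolt. φR_n = 0.75 × (2×77.76 + 2×174.96) = 379.1 kN.
Block shear: shear path 2×[39+1×91] = 2×130 mm, A_gv = 1560, A_nv = 2×(130 − 1.5×32)×6 = 984 mm²; tension across gage: (78 − 1×32)×6 = 276 mm². R_n = min(0.6×450×984, 0.6×345×1560) + 1.0×450×276 = min(265.68, 322.92) + 124.2 = 389.88 kN. φR_n = 0.75 × 389.88 = 292.4 kN.
Tension yield (gross): A_g = 195×6 = 1170 mm². φR_n = 0.90 × 345 × 1170 = 363.3 kN.
Governing: min(805.6, 379.1, 292.4, 363.3) = 292.4 kN → block shear.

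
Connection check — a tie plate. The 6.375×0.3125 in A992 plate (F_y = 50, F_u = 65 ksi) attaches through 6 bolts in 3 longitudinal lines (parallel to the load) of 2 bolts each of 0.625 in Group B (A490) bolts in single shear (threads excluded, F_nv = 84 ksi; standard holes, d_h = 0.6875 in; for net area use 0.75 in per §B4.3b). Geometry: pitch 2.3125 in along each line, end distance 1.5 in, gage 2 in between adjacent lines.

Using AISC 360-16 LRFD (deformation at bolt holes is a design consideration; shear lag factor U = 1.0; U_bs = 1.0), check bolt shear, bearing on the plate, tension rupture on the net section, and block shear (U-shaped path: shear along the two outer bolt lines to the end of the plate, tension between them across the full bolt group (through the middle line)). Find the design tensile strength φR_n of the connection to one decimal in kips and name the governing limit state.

62.8 kips (net-section rupture governs)

Bolt shear: A_b = π(0.625)²/4 = 0.3068 in². φR_n = 0.75 × 84 × 0.3068 × 6 × 1 = 116.0 kips.
Bearing (0.3125 in plate, F_u = 65 ksi): end bolts L_c = 1.5 − 0.6875/2 = 1.15625, R_n = min(1.2×1.15625×0.3125×65, 2.4×0.625×0.3125×65) = 28.184 kips/bolt; interior L_c = 2.3125 − 0.6875 = 1.625, R_n = 30.469 kips/bolt. φR_n = 0.75 × (3×28.184 + 3×30.469) = 132.0 kips.
Tension rupture (net): A_n = (6.375 − 3×0.75)×0.3125 = 1.2891 in² (U = 1.0, A_e = A_n). φR_n = 0.75 × 65 × 1.2891 = 62.8 kips.
Block shear: shear path 2×[1.5+1×2.3125] = 2×3.8125 in, A_gv = 2.3828, A_nv = 2×(3.8125 − 1.5×0.75)×0.3125 = 1.6797 in²; tension across gage: (4 − 2×0.75)×0.3125 = 0.78125 in². R_n = min(0.6×65×1.6797, 0.6×50×2.3828) + 1.0×65×0.78125 = min(65.508, 71.484) + 50.781 = 116.29 kips. φR_n = 0.75 × 116.29 = 87.2 kips.
Governing: min(116.0, 132.0, 62.8, 87.2) = 62.8 kips → net-section rupture.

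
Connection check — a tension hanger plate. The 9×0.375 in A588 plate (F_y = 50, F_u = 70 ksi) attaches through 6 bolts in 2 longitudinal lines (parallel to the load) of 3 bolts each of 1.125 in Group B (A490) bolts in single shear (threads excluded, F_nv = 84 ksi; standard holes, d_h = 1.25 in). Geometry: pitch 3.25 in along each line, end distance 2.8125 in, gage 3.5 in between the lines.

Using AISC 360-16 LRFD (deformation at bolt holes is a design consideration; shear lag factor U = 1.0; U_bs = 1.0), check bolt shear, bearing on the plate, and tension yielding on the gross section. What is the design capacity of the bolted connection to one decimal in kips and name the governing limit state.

Bolt shear: A_b = π(1.125)²/4 = 0.99402 in². φR_n = 0.75 × 84 × 0.99402 × 6 × 1 = 375.7 kips.
Bearing (0.375 in plate, F_u = 70 ksi): end bolts L_c = 2.8125 − 1.25/2 = 2.1875, R_n = min(1.2×2.1875×0.375×70, 2.4×1.125×0.375×70) = 68.906 kips/bolt; interior L_c = 3.25 − 1.25 = 2, R_n = 63 kips/bolt. φR_n = 0.75 × (2×68.906 + 4×63) = 292.4 kips.
Tension yield (gross): A_g = 9×0.375 = 3.375 in². φR_n = 0.90 × 50 × 3.375 = 151.9 kips.
Governing: min(375.7, 292.4, 151.9) = 151.9 kips → gross-section yield.

151.9 kips (gross-section yield governs)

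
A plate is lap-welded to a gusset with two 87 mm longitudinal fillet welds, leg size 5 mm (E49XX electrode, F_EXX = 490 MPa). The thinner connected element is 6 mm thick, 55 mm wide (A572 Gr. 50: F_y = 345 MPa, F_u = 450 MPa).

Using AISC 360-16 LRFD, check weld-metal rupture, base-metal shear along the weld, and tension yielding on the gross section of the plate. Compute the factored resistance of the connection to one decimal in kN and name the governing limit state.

102.5 kN (gross-section yield governs)

Weld metal: throat = 0.707×5 = 3.535 mm, L = 2×87 = 174 mm. φR_n = 0.75 × 0.6 × 490 × 3.535 × 174 = 135.6 kN.
Base metal shear (6 mm plate): yield φR_n = 1.0×0.6×345×6×174 = 216.1 kN; rupture φR_n = 0.75×0.6×450×6×174 = 211.4 kN; take 211.4 kN (rupture).
Tension yield (gross): A_g = 55×6 = 330 mm². φR_n = 0.90 × 345 × 330 = 102.5 kN.
Governing: min(135.6, 211.4, 102.5) = 102.5 kN → gross-section yield.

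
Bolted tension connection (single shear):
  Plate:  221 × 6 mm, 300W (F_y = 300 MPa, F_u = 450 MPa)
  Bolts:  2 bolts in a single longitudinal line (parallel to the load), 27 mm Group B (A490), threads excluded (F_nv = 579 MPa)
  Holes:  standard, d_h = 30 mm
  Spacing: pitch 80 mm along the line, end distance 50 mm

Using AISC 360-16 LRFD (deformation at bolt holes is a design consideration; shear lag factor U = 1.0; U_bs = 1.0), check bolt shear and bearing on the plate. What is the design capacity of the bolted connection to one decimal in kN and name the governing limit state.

206.6 kN (bearing governs)

Bolt shear: A_b = π(27)²/4 = 572.56 mm². φR_n = 0.75 × 579 × 572.56 × 2 × 1 = 497.3 kN.
Bearing (6 mm plate, F_u = 450 MPa): end bolts L_c = 50 − 30/2 = 35, R_n = min(1.2×35×6×450, 2.4×27×6×450) = 113.4 kN/bolt; interior L_c = 80 − 30 = 50, R_n = 162 kN/bolt. φR_n = 0.75 × (1×113.4 + 1×162) = 206.6 kN.
Governing: min(497.3, 206.6) = 206.6 kN → bearing.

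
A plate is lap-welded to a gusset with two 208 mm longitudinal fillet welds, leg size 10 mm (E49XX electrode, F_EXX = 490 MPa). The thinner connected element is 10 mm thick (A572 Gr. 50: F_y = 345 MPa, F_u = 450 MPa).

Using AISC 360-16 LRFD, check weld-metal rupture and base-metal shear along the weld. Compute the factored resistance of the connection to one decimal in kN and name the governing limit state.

648.5 kN (weld metal governs)

Weld metal: throat = 0.707×10 = 7.07 mm, L = 2×208 = 416 mm. φR_n = 0.75 × 0.6 × 490 × 7.07 × 416 = 648.5 kN.
Base metal shear (10 mm plate): yield φR_n = 1.0×0.6×345×10×416 = 861.1 kN; rupture φR_n = 0.75×0.6×450×10×416 = 842.4 kN; take 842.4 kN (rupture).
Governing: min(648.5, 842.4) = 648.5 kN → weld metal.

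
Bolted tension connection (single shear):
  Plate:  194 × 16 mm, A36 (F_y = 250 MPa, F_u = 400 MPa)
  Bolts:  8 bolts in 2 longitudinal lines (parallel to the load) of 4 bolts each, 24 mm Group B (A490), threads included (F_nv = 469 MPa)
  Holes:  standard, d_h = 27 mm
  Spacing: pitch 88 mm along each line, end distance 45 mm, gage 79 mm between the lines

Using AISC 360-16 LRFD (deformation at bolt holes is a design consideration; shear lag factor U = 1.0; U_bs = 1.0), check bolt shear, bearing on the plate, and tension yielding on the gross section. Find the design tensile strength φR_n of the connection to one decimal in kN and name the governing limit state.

698.4 kN (gross-section yield governs)

Bolt shear: A_b = π(24)²/4 = 452.39 mm². φR_n = 0.75 × 469 × 452.39 × 8 × 1 = 1273.0 kN.
Bearing (16 mm plate, F_u = 400 MPa): end bolts L_c = 45 − 27/2 = 31.5, R_n = min(1.2×31.5×16×400, 2.4×24×16×400) = 241.92 kN/bolt; interior L_c = 88 − 27 = 61, R_n = 368.64 kN/bolt. φR_n = 0.75 × (2×241.92 + 6×368.64) = 2021.8 kN.
Tension yield (gross): A_g = 194×16 = 3104 mm². φR_n = 0.90 × 250 × 3104 = 698.4 kN.
Governing: min(1273.0, 2021.8, 698.4) = 698.4 kN → gross-section yield.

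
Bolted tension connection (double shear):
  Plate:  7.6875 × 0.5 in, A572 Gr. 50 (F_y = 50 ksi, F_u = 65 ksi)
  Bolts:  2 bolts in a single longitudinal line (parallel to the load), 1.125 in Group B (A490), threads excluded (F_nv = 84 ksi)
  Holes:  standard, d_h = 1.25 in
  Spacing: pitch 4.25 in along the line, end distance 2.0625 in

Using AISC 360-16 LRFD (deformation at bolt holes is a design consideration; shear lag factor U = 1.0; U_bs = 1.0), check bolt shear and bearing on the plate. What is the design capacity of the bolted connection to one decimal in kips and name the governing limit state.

107.9 kips (bearing governs)

Bolt shear: A_b = π(1.125)²/4 = 0.99402 in². φR_n = 0.75 × 84 × 0.99402 × 2 × 2 = 250.5 kips.
Bearing (0.5 in plate, F_u = 65 ksi): end bolts L_c = 2.0625 − 1.25/2 = 1.4375, R_n = min(1.2×1.4375×0.5×65, 2.4×1.125×0.5×65) = 56.063 kips/bolt; interior L_c = 4.25 − 1.25 = 3, R_n = 87.75 kips/bolt. φR_n = 0.75 × (1×56.063 + 1×87.75) = 107.9 kips.
Governing: min(250.5, 107.9) = 107.9 kips → bearing.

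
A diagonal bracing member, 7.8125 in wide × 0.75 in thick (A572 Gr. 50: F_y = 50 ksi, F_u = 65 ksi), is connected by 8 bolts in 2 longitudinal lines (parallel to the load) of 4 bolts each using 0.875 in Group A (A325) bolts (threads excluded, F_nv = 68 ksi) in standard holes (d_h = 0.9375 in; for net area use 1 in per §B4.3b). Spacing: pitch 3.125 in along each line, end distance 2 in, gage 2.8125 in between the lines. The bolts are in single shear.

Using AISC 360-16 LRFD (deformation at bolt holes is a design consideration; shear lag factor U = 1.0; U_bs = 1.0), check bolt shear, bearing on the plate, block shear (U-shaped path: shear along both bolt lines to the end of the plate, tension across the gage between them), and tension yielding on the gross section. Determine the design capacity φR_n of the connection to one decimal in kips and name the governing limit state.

Bolt shear: A_b = π(0.875)²/4 = 0.60132 in². φR_n = 0.75 × 68 × 0.60132 × 8 × 1 = 245.3 kips.
Bearing (0.75 in plate, F_u = 65 ksi): end bolts L_c = 2 − 0.9375/2 = 1.53125, R_n = min(1.2×1.53125×0.75×65, 2.4×0.875×0.75×65) = 89.578 kips/bolt; interior L_c = 3.125 − 0.9375 = 2.1875, R_n = 102.38 kips/bolt. φR_n = 0.75 × (2×89.578 + 6×102.38) = 595.1 kips.
Block shear: shear path 2×[2+3×3.125] = 2×11.375 in, A_gv = 17.063, A_nv = 2×(11.375 − 3.5×1)×0.75 = 11.813 in²; tension across gage: (2.8125 − 1×1)×0.75 = 1.3594 in². R_n = min(0.6×65×11.813, 0.6×50×17.063) + 1.0×65×1.3594 = min(460.71, 511.89) + 88.361 = 549.07 kips. φR_n = 0.75 × 549.07 = 411.8 kips.
Tension yield (gross): A_g = 7.8125×0.75 = 5.8594 in². φR_n = 0.90 × 50 × 5.8594 = 263.7 kips.
Governing: min(245.3, 595.1, 411.8, 263.7) = 245.3 kips → bolt shear.

245.3 kips (bolt shear governs)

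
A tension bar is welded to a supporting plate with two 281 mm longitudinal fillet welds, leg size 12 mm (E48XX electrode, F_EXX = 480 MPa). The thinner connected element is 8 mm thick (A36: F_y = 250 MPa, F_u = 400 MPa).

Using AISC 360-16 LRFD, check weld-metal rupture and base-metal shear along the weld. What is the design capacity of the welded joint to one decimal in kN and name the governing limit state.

Weld metal: throat = 0.707×12 = 8.484 mm, L = 2×281 = 562 mm. φR_n = 0.75 × 0.6 × 480 × 8.484 × 562 = 1029.9 kN.
Base metal shear (8 mm plate): yield φR_n = 1.0×0.6×250×8×562 = 674.4 kN; rupture φR_n = 0.75×0.6×400×8×562 = 809.3 kN; take 674.4 kN (yield).
Governing: min(1029.9, 674.4) = 674.4 kN → base-metal shear.

674.4 kN (base-metal shear governs)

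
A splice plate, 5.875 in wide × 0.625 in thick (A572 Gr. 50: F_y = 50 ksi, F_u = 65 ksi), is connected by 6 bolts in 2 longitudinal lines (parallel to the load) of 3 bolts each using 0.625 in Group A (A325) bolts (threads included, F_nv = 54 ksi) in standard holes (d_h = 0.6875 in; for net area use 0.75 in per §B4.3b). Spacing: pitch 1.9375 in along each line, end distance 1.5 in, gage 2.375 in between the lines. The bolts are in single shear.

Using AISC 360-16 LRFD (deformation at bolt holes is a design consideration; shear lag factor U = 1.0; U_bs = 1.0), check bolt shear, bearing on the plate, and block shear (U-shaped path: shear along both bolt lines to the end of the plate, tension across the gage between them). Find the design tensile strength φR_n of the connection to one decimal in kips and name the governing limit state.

Bolt shear: A_b = π(0.625)²/4 = 0.3068 in². φR_n = 0.75 × 54 × 0.3068 × 6 × 1 = 74.6 kips.
Bearing (0.625 in plate, F_u = 65 ksi): end bolts L_c = 1.5 − 0.6875/2 = 1.15625, R_n = min(1.2×1.15625×0.625×65, 2.4×0.625×0.625×65) = 56.367 kips/bolt; interior L_c = 1.9375 − 0.6875 = 1.25, R_n = 60.938 kips/bolt. φR_n = 0.75 × (2×56.367 + 4×60.938) = 267.4 kips.
Block shear: shear path 2×[1.5+2×1.9375] = 2×5.375 in, A_gv = 6.7188, A_nv = 2×(5.375 − 2.5×0.75)×0.625 = 4.375 in²; tension across gage: (2.375 − 1×0.75)×0.625 = 1.0156 in². R_n = min(0.6×65×4.375, 0.6×50×6.7188) + 1.0×65×1.0156 = min(170.63, 201.56) + 66.014 = 236.64 kips. φR_n = 0.75 × 236.64 = 177.5 kips.
Governing: min(74.6, 267.4, 177.5) = 74.6 kips → bolt shear.

74.6 kips (bolt shear governs)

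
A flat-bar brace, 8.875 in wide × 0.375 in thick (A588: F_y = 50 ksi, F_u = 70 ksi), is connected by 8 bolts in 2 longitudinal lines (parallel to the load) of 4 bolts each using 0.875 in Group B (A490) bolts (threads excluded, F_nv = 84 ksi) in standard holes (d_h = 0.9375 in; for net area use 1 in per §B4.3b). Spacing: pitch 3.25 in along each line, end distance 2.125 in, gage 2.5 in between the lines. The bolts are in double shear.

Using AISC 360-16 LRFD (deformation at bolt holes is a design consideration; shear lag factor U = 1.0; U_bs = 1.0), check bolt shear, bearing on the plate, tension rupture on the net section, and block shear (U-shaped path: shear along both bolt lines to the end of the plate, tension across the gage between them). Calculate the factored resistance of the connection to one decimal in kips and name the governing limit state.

135.4 kips (net-section rupture governs)

Bolt shear: A_b = π(0.875)²/4 = 0.60132 in². φR_n = 0.75 × 84 × 0.60132 × 8 × 2 = 606.1 kips.
Bearing (0.375 in plate, F_u = 70 ksi): end bolts L_c = 2.125 − 0.9375/2 = 1.65625, R_n = min(1.2×1.65625×0.375×70, 2.4×0.875×0.375×70) = 52.172 kips/bolt; interior L_c = 3.25 − 0.9375 = 2.3125, R_n = 55.125 kips/bolt. φR_n = 0.75 × (2×52.172 + 6×55.125) = 326.3 kips.
Tension rupture (net): A_n = (8.875 − 2×1)×0.375 = 2.5781 in² (U = 1.0, A_e = A_n). φR_n = 0.75 × 70 × 2.5781 = 135.4 kips.
Block shear: shear path 2×[2.125+3×3.25] = 2×11.875 in, A_gv = 8.9063, A_nv = 2×(11.875 − 3.5×1)×0.375 = 6.2813 in²; tension across gage: (2.5 − 1×1)×0.375 = 0.5625 in². R_n = min(0.6×70×6.2813, 0.6×50×8.9063) + 1.0×70×0.5625 = min(263.81, 267.19) + 39.375 = 303.19 kips. φR_n = 0.75 × 303.19 = 227.4 kips.
Governing: min(606.1, 326.3, 135.4, 227.4) = 135.4 kips → net-section rupture.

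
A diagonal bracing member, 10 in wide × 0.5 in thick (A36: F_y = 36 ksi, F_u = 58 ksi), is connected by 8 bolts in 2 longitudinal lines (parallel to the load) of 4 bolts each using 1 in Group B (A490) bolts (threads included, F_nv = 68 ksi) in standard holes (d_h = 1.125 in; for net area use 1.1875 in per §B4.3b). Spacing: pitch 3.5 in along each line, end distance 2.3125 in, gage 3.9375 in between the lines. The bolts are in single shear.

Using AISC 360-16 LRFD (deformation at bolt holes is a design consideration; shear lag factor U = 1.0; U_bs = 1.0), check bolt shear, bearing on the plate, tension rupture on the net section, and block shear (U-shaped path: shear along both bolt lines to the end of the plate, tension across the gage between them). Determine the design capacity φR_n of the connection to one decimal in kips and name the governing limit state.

165.8 kips (net-section rupture governs)

Bolt shear: A_b = π(1)²/4 = 0.7854 in². φR_n = 0.75 × 68 × 0.7854 × 8 × 1 = 320.4 kips.
Bearing (0.5 in plate, F_u = 58 ksi): end bolts L_c = 2.3125 − 1.125/2 = 1.75, R_n = min(1.2×1.75×0.5×58, 2.4×1×0.5×58) = 60.9 kips/bolt; interior L_c = 3.5 − 1.125 = 2.375, R_n = 69.6 kips/bolt. φR_n = 0.75 × (2×60.9 + 6×69.6) = 404.6 kips.
Tension rupture (net): A_n = (10 − 2×1.1875)×0.5 = 3.8125 in² (U = 1.0, A_e = A_n). φR_n = 0.75 × 58 × 3.8125 = 165.8 kips.
Block shear: shear path 2×[2.3125+3×3.5] = 2×12.8125 in, A_gv = 12.813, A_nv = 2×(12.8125 − 3.5×1.1875)×0.5 = 8.6563 in²; tension across gage: (3.9375 − 1×1.1875)×0.5 = 1.375 in². R_n = min(0.6×58×8.6563, 0.6×36×12.813) + 1.0×58×1.375 = min(301.24, 276.76) + 79.75 = 356.51 kips. φR_n = 0.75 × 356.51 = 267.4 kips.
Governing: min(320.4, 404.6, 165.8, 267.4) = 165.8 kips → net-section rupture.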